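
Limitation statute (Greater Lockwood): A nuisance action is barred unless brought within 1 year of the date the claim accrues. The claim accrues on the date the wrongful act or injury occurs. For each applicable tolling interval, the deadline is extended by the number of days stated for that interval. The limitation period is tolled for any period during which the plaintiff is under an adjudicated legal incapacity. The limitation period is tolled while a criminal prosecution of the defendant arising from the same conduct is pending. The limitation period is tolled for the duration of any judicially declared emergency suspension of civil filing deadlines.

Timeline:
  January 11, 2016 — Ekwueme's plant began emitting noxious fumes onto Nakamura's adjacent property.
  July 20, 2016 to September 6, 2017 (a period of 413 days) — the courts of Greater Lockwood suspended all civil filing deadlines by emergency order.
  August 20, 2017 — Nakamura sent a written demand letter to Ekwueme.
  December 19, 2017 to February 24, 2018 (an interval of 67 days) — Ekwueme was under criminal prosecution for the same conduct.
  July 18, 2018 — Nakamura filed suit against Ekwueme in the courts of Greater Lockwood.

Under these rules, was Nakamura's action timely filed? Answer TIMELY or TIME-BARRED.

The claim accrued on January 11, 2016, the date of the act.
Adding the 1 year base period to January 11, 2016 gives a deadline of January 11, 2017, before any tolling.
The period was tolled for 413 days by the emergency suspension of filing deadlines (July 20, 2016 to September 6, 2017), pushing the deadline to February 28, 2018.
The period was tolled for 67 days by the pending criminal prosecution (December 19, 2017 to February 24, 2018), pushing the deadline to May 6, 2018.
The other events in the timeline have no effect on the limitation period under the stated rules.
Nakamura filed on July 18, 2018, after the May 6, 2018 deadline, so the action is time-barred.

TIME-BARRED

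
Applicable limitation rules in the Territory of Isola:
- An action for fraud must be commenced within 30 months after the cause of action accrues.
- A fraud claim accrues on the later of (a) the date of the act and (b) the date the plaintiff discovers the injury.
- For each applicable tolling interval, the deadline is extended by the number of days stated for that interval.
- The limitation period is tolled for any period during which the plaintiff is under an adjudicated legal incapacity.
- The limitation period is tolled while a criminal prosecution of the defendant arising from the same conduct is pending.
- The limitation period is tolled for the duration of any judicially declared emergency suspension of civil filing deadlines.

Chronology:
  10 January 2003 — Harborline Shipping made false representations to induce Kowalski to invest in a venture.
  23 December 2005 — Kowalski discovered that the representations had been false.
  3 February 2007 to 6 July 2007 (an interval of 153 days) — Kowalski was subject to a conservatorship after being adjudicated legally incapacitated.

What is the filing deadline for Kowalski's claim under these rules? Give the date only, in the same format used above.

The claim accrued on 23 December 2005 — the later of the 10 January 2003 act and the 23 December 2005 discovery.
Adding the 30 months base period to 23 December 2005 gives a deadline of 23 June 2008, before any tolling.
The plaintiff's legal incapacity from 3 February 2007 to 6 July 2007 tolled the period for 153 days, extending the deadline to 23 November 2008.

23 November 2008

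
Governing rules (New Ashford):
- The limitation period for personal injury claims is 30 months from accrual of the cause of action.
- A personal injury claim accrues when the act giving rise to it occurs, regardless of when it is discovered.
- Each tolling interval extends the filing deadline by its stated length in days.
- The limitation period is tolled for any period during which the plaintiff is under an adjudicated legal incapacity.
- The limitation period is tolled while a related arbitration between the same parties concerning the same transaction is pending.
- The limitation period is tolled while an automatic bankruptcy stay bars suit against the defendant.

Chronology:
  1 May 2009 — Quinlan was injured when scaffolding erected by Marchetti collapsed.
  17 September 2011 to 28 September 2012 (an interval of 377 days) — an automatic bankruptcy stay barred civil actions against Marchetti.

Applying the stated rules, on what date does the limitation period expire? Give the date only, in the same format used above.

12 November 2012

The claim accrued on 1 May 2009, when the wrongful act occurred.
Adding the 30 months base period to 1 May 2009 gives a deadline of 1 November 2011, before any tolling.
The automatic bankruptcy stay from 17 September 2011 to 28 September 2012 tolled the period for 377 days, extending the deadline to 12 November 2012.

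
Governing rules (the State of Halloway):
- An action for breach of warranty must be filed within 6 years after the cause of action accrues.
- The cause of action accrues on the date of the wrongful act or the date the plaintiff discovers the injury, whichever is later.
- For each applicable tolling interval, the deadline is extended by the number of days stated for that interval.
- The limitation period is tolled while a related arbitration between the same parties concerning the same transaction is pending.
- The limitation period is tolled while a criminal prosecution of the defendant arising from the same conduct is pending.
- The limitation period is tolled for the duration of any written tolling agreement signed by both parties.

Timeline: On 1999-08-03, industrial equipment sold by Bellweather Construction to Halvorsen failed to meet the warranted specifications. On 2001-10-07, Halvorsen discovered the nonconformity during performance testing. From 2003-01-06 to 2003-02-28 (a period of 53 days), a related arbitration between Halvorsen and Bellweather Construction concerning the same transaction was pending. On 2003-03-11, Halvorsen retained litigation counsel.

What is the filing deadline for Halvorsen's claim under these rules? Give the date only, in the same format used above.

2007-11-29

Because discovery on 2001-10-07 post-dates the 1999-08-03 act, accrual under the later-of rule falls on 2001-10-07.
6 years from 2001-10-07 is 2007-10-07.
Because the pending related arbitration ran from 2003-01-06 to 2003-02-28, the deadline is extended by 53 days to 2007-11-29.
None of the other events listed affects the running of the period under the stated rules.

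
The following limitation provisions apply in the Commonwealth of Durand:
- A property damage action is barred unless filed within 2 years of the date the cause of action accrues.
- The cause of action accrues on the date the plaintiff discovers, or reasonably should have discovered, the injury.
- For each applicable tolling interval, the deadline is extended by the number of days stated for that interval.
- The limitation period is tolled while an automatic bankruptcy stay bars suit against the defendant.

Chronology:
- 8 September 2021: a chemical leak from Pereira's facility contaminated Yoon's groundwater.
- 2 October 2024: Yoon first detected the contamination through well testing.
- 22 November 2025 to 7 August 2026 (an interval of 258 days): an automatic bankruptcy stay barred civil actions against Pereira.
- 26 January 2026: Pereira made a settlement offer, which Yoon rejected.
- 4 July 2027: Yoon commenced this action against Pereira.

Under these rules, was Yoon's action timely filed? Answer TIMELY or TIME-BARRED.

TIME-BARRED

Accrual is tied to discovery, so the period began on 2 October 2024 rather than on 8 September 2021 when the act occurred.
Adding the 2 years base period to 2 October 2024 gives a deadline of 2 October 2026, before any tolling.
Because the automatic bankruptcy stay ran from 22 November 2025 to 7 August 2026, the deadline is extended by 258 days to 17 June 2027.
The other events in the timeline have no effect on the limitation period under the stated rules.
Yoon filed on 4 July 2027, after the 17 June 2027 deadline, so the action is time-barred.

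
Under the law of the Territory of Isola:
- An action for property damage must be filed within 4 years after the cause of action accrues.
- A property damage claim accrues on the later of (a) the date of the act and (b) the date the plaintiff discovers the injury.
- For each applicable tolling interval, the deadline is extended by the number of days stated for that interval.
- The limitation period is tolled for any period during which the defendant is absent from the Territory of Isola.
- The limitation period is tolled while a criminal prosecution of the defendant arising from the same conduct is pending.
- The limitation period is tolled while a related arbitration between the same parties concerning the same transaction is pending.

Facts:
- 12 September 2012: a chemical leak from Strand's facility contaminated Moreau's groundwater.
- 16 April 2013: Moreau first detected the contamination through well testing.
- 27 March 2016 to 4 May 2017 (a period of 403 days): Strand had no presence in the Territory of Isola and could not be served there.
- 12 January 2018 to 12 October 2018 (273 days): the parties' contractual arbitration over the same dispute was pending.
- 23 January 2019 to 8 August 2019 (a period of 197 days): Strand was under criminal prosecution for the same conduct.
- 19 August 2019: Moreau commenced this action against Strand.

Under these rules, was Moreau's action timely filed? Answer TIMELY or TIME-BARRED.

The claim accrued on 16 April 2013 — the later of the 12 September 2012 act and the 16 April 2013 discovery.
The untolled deadline — 4 years after 16 April 2013 — is 16 April 2017.
The period was tolled for 403 days by the defendant's absence from the jurisdiction (27 March 2016 to 4 May 2017), pushing the deadline to 24 May 2018.
The pending related arbitration from 12 January 2018 to 12 October 2018 tolled the period for 273 days, extending the deadline to 21 February 2019.
The period was tolled for 197 days by the pending criminal prosecution (23 January 2019 to 8 August 2019), pushing the deadline to 6 September 2019.
The 19 August 2019 filing precedes the 6 September 2019 deadline; the claim is timely.

TIMELY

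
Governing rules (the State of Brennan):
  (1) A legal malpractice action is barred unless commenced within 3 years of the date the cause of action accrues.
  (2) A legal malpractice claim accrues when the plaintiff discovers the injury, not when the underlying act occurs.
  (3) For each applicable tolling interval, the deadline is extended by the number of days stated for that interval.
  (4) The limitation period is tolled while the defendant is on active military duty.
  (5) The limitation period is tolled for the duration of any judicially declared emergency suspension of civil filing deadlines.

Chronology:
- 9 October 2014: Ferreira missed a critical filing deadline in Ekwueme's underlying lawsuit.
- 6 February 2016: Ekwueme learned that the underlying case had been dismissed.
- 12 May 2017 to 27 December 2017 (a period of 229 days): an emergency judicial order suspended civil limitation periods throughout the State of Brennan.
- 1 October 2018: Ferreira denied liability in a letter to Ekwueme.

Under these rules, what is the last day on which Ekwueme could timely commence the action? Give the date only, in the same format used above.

23 September 2019

The claim did not accrue until Ekwueme discovered the injury on 6 February 2016; the 9 October 2014 act date does not start the clock under the stated rule.
The untolled deadline — 3 years after 6 February 2016 — is 6 February 2019.
The period was tolled for 229 days by the emergency suspension of filing deadlines (12 May 2017 to 27 December 2017), pushing the deadline to 23 September 2019.
None of the other events listed affects the running of the period under the stated rules.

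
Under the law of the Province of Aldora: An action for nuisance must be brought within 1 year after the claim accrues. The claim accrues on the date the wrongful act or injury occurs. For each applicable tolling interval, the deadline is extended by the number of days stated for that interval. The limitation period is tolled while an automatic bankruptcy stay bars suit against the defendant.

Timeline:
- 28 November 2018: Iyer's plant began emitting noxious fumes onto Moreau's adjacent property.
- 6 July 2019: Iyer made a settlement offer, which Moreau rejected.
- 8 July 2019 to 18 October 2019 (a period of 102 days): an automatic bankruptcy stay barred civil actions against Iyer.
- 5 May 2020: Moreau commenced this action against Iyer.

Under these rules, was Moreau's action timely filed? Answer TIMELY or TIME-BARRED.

The limitation period began to run on 28 November 2018.
The untolled deadline — 1 year after 28 November 2018 — is 28 November 2019.
The period was tolled for 102 days by the automatic bankruptcy stay (8 July 2019 to 18 October 2019), pushing the deadline to 9 March 2020.
None of the other events listed affects the running of the period under the stated rules.
Filing on 5 May 2020 missed the 9 March 2020 deadline — the action is time-barred.

TIME-BARRED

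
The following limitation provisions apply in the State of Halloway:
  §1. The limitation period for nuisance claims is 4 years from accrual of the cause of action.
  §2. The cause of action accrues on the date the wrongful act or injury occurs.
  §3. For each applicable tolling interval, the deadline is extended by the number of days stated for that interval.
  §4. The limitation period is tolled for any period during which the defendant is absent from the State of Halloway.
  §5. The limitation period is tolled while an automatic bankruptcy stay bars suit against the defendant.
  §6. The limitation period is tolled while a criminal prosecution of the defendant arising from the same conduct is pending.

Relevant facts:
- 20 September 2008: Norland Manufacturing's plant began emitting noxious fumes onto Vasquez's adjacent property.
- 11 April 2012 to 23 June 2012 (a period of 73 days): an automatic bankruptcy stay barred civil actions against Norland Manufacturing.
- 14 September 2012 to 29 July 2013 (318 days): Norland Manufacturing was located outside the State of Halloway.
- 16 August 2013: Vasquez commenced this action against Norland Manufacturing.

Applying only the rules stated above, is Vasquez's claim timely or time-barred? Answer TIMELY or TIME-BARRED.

TIMELY

The claim accrued on 20 September 2008, when the wrongful act occurred.
4 years from 20 September 2008 is 20 September 2012.
The period was tolled for 73 days by the automatic bankruptcy stay (11 April 2012 to 23 June 2012), pushing the deadline to 2 December 2012.
The defendant's absence from the jurisdiction from 14 September 2012 to 29 July 2013 tolled the period for 318 days, extending the deadline to 16 October 2013.
The 16 August 2013 filing precedes the 16 October 2013 deadline; the claim is timely.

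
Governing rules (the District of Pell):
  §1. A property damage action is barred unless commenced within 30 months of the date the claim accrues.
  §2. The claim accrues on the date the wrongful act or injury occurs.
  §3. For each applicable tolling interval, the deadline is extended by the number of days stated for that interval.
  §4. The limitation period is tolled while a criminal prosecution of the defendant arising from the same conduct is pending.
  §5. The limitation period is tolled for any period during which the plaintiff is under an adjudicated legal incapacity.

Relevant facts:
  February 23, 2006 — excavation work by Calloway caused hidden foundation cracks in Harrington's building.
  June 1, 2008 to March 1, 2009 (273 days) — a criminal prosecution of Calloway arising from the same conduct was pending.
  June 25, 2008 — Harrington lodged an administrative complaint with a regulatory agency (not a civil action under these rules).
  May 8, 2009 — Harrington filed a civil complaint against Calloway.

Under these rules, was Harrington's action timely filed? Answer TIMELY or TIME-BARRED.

The limitation period began to run on February 23, 2006.
The untolled deadline — 30 months after February 23, 2006 — is August 23, 2008.
The period was tolled for 273 days by the pending criminal prosecution (June 1, 2008 to March 1, 2009), pushing the deadline to May 23, 2009.
None of the other events listed affects the running of the period under the stated rules.
The May 8, 2009 filing precedes the May 23, 2009 deadline; the claim is timely.

TIMELY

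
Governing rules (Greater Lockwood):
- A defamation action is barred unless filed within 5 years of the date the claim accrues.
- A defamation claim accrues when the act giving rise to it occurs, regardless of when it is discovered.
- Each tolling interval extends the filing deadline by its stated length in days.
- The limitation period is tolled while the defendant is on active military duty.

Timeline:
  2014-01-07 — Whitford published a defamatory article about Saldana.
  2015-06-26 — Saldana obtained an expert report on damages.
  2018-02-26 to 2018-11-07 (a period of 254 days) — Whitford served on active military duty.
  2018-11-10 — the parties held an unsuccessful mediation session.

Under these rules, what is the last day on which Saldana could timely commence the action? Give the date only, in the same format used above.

2019-09-18

The claim accrued on 2014-01-07, the date of the act.
Adding the 5 years base period to 2014-01-07 gives a deadline of 2019-01-07, before any tolling.
The defendant's active military service from 2018-02-26 to 2018-11-07 tolled the period for 254 days, extending the deadline to 2019-09-18.
Nothing else in the chronology tolls or restarts the period.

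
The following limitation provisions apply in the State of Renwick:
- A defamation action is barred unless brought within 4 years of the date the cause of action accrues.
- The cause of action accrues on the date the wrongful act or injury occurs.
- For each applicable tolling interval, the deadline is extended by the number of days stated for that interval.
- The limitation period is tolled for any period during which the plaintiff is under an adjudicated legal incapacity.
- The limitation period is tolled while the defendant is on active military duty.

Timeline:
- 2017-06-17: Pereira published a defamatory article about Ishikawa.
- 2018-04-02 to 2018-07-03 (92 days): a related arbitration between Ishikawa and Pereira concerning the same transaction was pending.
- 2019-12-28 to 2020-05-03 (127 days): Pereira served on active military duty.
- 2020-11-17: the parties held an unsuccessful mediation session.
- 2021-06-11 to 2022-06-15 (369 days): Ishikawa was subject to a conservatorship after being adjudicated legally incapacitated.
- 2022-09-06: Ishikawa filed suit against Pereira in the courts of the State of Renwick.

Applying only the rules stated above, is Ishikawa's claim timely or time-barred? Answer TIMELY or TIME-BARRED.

TIMELY

The claim accrued on 2017-06-17, when the wrongful act occurred.
The untolled deadline — 4 years after 2017-06-17 — is 2021-06-17.
The period was tolled for 127 days by the defendant's active military service (2019-12-28 to 2020-05-03), pushing the deadline to 2021-10-22.
The plaintiff's legal incapacity from 2021-06-11 to 2022-06-15 tolled the period for 369 days, extending the deadline to 2022-10-26.
Although a pending arbitration ran from 2018-04-02 to 2018-07-03, the stated rules do not make that a tolling event, so it is disregarded.
None of the other events listed affects the running of the period under the stated rules.
Ishikawa filed on 2022-09-06, before the 2022-10-26 deadline, so the action is timely.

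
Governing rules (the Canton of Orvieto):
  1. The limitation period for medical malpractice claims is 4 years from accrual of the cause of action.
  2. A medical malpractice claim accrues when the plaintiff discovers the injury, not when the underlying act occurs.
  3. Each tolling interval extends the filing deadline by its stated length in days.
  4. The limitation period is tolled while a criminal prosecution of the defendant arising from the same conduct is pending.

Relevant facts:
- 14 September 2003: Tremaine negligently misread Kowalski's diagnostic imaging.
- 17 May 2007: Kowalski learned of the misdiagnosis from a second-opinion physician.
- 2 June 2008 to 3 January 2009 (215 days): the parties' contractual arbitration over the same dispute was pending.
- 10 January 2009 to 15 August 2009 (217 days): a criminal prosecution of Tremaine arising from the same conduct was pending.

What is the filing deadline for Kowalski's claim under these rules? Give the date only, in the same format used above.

Accrual is tied to discovery, so the period began on 17 May 2007 rather than on 14 September 2003 when the act occurred.
The untolled deadline — 4 years after 17 May 2007 — is 17 May 2011.
The period was tolled for 217 days by the pending criminal prosecution (10 January 2009 to 15 August 2009), pushing the deadline to 20 December 2011.
Although a pending arbitration ran from 2 June 2008 to 3 January 2009, the stated rules do not make that a tolling event, so it is disregarded.

20 December 2011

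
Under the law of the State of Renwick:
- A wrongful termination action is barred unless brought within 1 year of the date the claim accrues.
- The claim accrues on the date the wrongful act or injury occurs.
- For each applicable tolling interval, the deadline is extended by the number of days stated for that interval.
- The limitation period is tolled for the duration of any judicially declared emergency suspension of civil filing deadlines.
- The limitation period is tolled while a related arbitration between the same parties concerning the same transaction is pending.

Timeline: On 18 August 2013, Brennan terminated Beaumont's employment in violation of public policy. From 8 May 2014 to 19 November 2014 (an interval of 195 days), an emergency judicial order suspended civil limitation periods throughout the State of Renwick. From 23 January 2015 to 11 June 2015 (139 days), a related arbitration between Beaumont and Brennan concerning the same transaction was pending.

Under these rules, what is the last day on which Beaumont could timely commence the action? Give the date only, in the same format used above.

The claim accrued on 18 August 2013, when the wrongful act occurred.
1 year from 18 August 2013 is 18 August 2014.
The emergency suspension of filing deadlines from 8 May 2014 to 19 November 2014 tolled the period for 195 days, extending the deadline to 1 March 2015.
The pending related arbitration from 23 January 2015 to 11 June 2015 tolled the period for 139 days, extending the deadline to 18 July 2015.

18 July 2015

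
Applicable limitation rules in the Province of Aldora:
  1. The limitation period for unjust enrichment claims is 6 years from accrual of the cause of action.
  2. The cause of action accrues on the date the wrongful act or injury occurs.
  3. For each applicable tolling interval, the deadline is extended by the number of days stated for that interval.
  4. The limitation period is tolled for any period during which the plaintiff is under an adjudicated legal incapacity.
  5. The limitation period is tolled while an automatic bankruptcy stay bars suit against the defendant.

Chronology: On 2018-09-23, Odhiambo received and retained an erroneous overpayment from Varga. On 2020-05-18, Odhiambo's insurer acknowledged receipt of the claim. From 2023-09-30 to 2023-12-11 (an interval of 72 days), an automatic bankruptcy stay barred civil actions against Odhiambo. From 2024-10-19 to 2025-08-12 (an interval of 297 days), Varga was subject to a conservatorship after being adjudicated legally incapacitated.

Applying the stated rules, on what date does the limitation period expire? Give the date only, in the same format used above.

The cause of action accrued on 2018-09-23, the date of the act.
The untolled deadline — 6 years after 2018-09-23 — is 2024-09-23.
The automatic bankruptcy stay from 2023-09-30 to 2023-12-11 tolled the period for 72 days, extending the deadline to 2024-12-04.
The period was tolled for 297 days by the plaintiff's legal incapacity (2024-10-19 to 2025-08-12), pushing the deadline to 2025-09-27.
Nothing else in the chronology tolls or restarts the period.

2025-09-27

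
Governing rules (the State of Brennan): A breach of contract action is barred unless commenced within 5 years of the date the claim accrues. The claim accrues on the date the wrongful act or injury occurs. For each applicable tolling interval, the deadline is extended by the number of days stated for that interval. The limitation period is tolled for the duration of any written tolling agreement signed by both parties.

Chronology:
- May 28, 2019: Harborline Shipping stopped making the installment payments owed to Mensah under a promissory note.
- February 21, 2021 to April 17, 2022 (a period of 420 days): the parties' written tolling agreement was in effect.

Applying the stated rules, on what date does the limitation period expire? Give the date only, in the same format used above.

July 22, 2025

The claim accrued on May 28, 2019, when the wrongful act occurred.
Adding the 5 years base period to May 28, 2019 gives a deadline of May 28, 2024, before any tolling.
The written tolling agreement from February 21, 2021 to April 17, 2022 tolled the period for 420 days, extending the deadline to July 22, 2025.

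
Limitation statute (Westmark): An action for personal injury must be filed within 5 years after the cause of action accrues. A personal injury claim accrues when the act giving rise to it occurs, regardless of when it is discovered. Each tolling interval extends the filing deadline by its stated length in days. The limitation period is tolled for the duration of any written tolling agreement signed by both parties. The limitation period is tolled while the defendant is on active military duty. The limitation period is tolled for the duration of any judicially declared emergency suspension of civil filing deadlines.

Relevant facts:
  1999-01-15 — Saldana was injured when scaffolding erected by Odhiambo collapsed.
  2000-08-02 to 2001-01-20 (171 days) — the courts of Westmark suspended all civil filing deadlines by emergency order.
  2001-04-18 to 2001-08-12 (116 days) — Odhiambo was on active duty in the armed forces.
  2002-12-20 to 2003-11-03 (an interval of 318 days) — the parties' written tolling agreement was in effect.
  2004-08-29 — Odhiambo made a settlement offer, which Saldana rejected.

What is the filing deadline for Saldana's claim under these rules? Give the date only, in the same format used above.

The limitation period began to run on 1999-01-15.
5 years from 1999-01-15 is 2004-01-15.
Because the emergency suspension of filing deadlines ran from 2000-08-02 to 2001-01-20, the deadline is extended by 171 days to 2004-07-04.
Because the defendant's active military service ran from 2001-04-18 to 2001-08-12, the deadline is extended by 116 days to 2004-10-28.
Because the written tolling agreement ran from 2002-12-20 to 2003-11-03, the deadline is extended by 318 days to 2005-09-11.
None of the other events listed affects the running of the period under the stated rules.

2005-09-11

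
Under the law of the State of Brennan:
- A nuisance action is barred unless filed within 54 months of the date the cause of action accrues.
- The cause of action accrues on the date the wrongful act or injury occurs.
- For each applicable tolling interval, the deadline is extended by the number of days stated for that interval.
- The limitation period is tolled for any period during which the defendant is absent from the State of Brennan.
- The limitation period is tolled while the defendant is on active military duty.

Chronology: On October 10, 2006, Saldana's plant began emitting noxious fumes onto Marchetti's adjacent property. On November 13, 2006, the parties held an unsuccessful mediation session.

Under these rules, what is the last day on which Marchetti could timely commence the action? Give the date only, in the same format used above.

April 10, 2011

The limitation period began to run on October 10, 2006.
Adding the 54 months base period to October 10, 2006 gives a deadline of April 10, 2011, before any tolling.
The other events in the timeline have no effect on the limitation period under the stated rules.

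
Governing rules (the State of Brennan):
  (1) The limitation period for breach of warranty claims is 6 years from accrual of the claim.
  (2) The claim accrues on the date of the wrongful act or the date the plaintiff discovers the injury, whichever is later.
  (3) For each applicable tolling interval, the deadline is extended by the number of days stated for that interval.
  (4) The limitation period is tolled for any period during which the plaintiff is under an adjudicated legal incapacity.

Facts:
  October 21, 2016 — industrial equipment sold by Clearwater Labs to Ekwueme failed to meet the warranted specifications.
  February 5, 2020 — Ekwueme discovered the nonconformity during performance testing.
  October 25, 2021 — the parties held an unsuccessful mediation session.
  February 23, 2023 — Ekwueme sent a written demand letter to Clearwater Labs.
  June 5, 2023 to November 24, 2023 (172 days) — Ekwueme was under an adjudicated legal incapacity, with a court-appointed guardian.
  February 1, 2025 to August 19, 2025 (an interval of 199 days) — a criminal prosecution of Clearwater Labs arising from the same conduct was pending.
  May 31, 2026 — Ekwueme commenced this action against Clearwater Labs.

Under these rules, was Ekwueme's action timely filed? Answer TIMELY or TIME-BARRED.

TIMELY

The claim accrued on February 5, 2020 — the later of the October 21, 2016 act and the February 5, 2020 discovery.
6 years from February 5, 2020 is February 5, 2026.
Because the plaintiff's legal incapacity ran from June 5, 2023 to November 24, 2023, the deadline is extended by 172 days to July 27, 2026.
No stated provision tolls the period for a criminal prosecution, so the interval from February 1, 2025 to August 19, 2025 has no effect on the deadline.
None of the other events listed affects the running of the period under the stated rules.
Ekwueme filed on May 31, 2026, before the July 27, 2026 deadline, so the action is timely.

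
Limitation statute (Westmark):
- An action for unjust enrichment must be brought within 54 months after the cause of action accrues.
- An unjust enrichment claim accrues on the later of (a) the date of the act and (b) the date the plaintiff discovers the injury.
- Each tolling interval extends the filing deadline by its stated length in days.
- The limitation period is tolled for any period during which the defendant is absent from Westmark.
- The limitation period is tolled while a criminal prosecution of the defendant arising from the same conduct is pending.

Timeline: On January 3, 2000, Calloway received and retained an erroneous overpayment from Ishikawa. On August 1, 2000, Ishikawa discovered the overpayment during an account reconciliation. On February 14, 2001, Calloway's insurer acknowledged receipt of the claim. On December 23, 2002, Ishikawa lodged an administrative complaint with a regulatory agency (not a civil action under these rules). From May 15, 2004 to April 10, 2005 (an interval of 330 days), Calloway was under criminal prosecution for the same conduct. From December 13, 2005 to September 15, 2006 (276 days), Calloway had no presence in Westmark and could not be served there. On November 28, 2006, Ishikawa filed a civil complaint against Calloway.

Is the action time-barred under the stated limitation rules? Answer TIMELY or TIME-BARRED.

TIME-BARRED

Taking the later of the act (January 3, 2000) and discovery (August 1, 2000), the claim accrued on August 1, 2000.
54 months from August 1, 2000 is February 1, 2005.
The pending criminal prosecution from May 15, 2004 to April 10, 2005 tolled the period for 330 days, extending the deadline to December 28, 2005.
The period was tolled for 276 days by the defendant's absence from the jurisdiction (December 13, 2005 to September 15, 2006), pushing the deadline to September 30, 2006.
The other events in the timeline have no effect on the limitation period under the stated rules.
Ishikawa filed on November 28, 2006, after the September 30, 2006 deadline, so the action is time-barred.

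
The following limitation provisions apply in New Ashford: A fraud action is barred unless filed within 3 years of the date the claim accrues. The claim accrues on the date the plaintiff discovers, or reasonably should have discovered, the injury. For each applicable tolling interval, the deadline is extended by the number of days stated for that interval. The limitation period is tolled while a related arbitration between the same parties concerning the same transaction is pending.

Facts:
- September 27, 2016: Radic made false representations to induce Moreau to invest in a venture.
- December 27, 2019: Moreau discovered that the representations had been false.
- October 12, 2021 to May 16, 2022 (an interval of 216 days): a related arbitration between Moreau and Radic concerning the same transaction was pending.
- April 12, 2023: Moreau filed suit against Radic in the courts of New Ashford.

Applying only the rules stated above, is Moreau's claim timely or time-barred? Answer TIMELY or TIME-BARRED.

TIMELY

The claim did not accrue until Moreau discovered the injury on December 27, 2019; the September 27, 2016 act date does not start the clock under the stated rule.
3 years from December 27, 2019 is December 27, 2022.
The period was tolled for 216 days by the pending related arbitration (October 12, 2021 to May 16, 2022), pushing the deadline to July 31, 2023.
Moreau filed on April 12, 2023, before the July 31, 2023 deadline, so the action is timely.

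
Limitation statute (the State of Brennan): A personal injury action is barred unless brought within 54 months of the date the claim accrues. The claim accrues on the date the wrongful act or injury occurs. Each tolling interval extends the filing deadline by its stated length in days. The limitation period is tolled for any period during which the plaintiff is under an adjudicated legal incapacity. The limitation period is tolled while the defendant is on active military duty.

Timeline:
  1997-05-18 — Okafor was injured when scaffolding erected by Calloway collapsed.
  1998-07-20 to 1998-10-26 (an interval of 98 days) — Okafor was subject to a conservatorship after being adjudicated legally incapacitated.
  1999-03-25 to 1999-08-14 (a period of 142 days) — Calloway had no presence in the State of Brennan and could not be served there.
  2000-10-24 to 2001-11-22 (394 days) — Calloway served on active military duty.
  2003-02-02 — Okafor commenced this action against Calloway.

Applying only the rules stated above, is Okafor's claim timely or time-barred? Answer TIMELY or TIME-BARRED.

TIMELY

The claim accrued on 1997-05-18, when the wrongful act occurred.
54 months from 1997-05-18 is 2001-11-18.
The period was tolled for 98 days by the plaintiff's legal incapacity (1998-07-20 to 1998-10-26), pushing the deadline to 2002-02-24.
Because the defendant's active military service ran from 2000-10-24 to 2001-11-22, the deadline is extended by 394 days to 2003-03-25.
Although the defendant's absence ran from 1999-03-25 to 1999-08-14, the stated rules do not make that a tolling event, so it is disregarded.
The 2003-02-02 filing precedes the 2003-03-25 deadline; the claim is timely.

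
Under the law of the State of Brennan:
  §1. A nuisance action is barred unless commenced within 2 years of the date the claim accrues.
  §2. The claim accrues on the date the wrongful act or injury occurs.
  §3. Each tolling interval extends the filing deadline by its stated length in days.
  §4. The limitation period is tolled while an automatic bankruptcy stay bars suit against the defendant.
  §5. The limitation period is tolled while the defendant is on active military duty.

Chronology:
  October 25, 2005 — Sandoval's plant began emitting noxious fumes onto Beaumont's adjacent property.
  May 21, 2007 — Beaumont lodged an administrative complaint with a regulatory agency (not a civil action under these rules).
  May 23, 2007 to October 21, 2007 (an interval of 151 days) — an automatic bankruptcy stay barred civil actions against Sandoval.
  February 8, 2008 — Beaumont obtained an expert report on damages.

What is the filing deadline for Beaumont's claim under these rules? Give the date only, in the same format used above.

March 24, 2008

The claim accrued on October 25, 2005, when the wrongful act occurred.
2 years from October 25, 2005 is October 25, 2007.
The period was tolled for 151 days by the automatic bankruptcy stay (May 23, 2007 to October 21, 2007), pushing the deadline to March 24, 2008.
Nothing else in the chronology tolls or restarts the period.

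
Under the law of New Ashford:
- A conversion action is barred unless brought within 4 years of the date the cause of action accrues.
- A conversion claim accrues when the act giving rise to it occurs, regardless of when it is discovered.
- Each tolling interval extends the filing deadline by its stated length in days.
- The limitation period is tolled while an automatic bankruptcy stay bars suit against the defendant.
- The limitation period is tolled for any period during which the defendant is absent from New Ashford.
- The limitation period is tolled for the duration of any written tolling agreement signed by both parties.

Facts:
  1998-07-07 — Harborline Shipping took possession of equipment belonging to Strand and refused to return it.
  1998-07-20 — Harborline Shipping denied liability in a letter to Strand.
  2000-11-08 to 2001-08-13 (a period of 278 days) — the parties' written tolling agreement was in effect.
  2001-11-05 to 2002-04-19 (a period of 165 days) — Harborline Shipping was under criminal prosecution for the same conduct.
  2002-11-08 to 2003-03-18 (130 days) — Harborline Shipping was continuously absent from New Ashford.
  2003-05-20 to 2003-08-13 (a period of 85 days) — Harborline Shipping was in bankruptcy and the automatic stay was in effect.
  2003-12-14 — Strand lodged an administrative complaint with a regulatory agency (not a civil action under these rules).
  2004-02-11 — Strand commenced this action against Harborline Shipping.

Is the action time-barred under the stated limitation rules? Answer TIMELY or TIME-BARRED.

The claim accrued on 1998-07-07, when the wrongful act occurred.
The untolled deadline — 4 years after 1998-07-07 — is 2002-07-07.
Because the written tolling agreement ran from 2000-11-08 to 2001-08-13, the deadline is extended by 278 days to 2003-04-11.
Because the defendant's absence from the jurisdiction ran from 2002-11-08 to 2003-03-18, the deadline is extended by 130 days to 2003-08-19.
The period was tolled for 85 days by the automatic bankruptcy stay (2003-05-20 to 2003-08-13), pushing the deadline to 2003-11-12.
The pending criminal prosecution from 2001-11-05 to 2002-04-19 does not toll the period, because no stated rule makes a criminal prosecution a tolling event.
The other events in the timeline have no effect on the limitation period under the stated rules.
The 2004-02-11 filing falls after the 2003-11-12 deadline; the claim is time-barred.

TIME-BARRED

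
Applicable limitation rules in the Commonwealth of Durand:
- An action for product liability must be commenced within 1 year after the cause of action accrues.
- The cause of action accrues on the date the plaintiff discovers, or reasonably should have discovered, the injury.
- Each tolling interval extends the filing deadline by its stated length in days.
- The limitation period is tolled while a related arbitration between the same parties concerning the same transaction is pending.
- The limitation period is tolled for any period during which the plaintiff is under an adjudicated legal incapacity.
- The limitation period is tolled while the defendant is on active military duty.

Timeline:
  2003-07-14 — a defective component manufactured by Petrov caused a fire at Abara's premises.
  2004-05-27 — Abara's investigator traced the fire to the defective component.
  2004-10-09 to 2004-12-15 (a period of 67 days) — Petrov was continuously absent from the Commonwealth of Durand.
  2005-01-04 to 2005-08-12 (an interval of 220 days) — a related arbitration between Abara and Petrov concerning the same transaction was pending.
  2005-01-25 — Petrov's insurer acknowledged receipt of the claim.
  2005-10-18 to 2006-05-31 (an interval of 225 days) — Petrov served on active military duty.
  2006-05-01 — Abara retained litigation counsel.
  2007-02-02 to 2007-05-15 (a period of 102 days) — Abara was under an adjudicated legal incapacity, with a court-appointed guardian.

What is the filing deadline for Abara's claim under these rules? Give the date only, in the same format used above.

Under the discovery rule, the claim accrued on 2004-05-27, when Abara discovered the injury — not on the 2003-07-14 date of the underlying act.
The untolled deadline — 1 year after 2004-05-27 — is 2005-05-27.
The period was tolled for 220 days by the pending related arbitration (2005-01-04 to 2005-08-12), pushing the deadline to 2006-01-02.
Because the defendant's active military service ran from 2005-10-18 to 2006-05-31, the deadline is extended by 225 days to 2006-08-15.
By the time the plaintiff's legal incapacity began on 2007-02-02, the limitation period had already expired on 2006-08-15; that interval cannot revive it.
Although the defendant's absence ran from 2004-10-09 to 2004-12-15, the stated rules do not make that a tolling event, so it is disregarded.
Nothing else in the chronology tolls or restarts the period.

2006-08-15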